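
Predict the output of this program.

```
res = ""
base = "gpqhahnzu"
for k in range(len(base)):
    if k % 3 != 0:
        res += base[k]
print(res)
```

pqahzu

k=0: skip
k=1: add 'p' → 'p'
k=2: add 'q' → 'pq'
k=3: skip
k=4: add 'a' → 'pqa'
k=5: add 'h' → 'pqah'
k=6: skip
k=7: add 'z' → 'pqahz'
k=8: add 'u' → 'pqahzu'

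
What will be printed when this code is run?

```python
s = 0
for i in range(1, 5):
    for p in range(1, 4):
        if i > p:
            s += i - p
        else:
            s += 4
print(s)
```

i=1,p=1: not 1>1, s = 0+4 = 4
i=1,p=2: not 1>2, s = 4+4 = 8
i=1,p=3: not 1>3, s = 8+4 = 12
i=2,p=1: 2>1, s = 12+1 = 13
i=2,p=2: not 2>2, s = 13+4 = 17
i=2,p=3: not 2>3, s = 17+4 = 21
i=3,p=1: 3>1, s = 21+2 = 23
i=3,p=2: 3>2, s = 23+1 = 24
i=3,p=3: not 3>3, s = 24+4 = 28
i=4,p=1: 4>1, s = 28+3 = 31
i=4,p=2: 4>2, s = 31+2 = 33
i=4,p=3: 4>3, s = 33+1 = 34

34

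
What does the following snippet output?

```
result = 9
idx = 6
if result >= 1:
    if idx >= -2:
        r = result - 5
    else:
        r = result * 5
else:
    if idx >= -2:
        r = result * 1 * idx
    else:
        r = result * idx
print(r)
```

result=9, idx=6
result >= 1 is True; idx >= -2 is True
→ r = result - 5 = 4

4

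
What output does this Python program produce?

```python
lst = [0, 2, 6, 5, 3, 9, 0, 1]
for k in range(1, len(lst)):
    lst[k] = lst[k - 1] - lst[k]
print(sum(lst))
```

-115

k=1: lst[1] = 0-2 = -2 → [0, -2, 6, 5, 3, 9, 0, 1]
k=2: lst[2] = (-2)-6 = -8 → [0, -2, -8, 5, 3, 9, 0, 1]
k=3: lst[3] = (-8)-5 = -13 → [0, -2, -8, -13, 3, 9, 0, 1]
k=4: lst[4] = (-13)-3 = -16 → [0, -2, -8, -13, -16, 9, 0, 1]
k=5: lst[5] = (-16)-9 = -25 → [0, -2, -8, -13, -16, -25, 0, 1]
k=6: lst[6] = (-25)-0 = -25 → [0, -2, -8, -13, -16, -25, -25, 1]
k=7: lst[7] = (-25)-1 = -26 → [0, -2, -8, -13, -16, -25, -25, -26]
sum = -115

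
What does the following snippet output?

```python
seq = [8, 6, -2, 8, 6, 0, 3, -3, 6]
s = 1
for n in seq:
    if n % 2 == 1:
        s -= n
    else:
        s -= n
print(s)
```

-31

n=8: not odd, s = 1-8 = -7
n=6: not odd, s = (-7)-6 = -13
n=-2: not odd, s = (-13)-(-2) = -11
n=8: not odd, s = (-11)-8 = -19
n=6: not odd, s = (-19)-6 = -25
n=0: not odd, s = (-25)-0 = -25
n=3: odd, s = (-25)-3 = -28
n=-3: odd, s = (-28)-(-3) = -25
n=6: not odd, s = (-25)-6 = -31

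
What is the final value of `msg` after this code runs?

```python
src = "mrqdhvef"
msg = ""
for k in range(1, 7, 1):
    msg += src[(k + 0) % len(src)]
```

k=1: add src[1]='r' → 'r'
k=2: add src[2]='q' → 'rq'
k=3: add src[3]='d' → 'rqd'
k=4: add src[4]='h' → 'rqdh'
k=5: add src[5]='v' → 'rqdhv'
k=6: add src[6]='e' → 'rqdhve'

'rqdhve'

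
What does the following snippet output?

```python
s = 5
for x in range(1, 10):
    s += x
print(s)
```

x=1: s = 5+1 = 6
x=2: s = 6+2 = 8
x=3: s = 8+3 = 11
x=4: s = 11+4 = 15
x=5: s = 15+5 = 20
x=6: s = 20+6 = 26
x=7: s = 26+7 = 33
x=8: s = 33+8 = 41
x=9: s = 41+9 = 50

50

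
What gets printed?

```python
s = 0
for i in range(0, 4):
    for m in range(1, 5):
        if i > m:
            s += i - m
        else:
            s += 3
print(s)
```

43

i=0,m=1: not 0>1, s = 0+3 = 3
i=0,m=2: not 0>2, s = 3+3 = 6
i=0,m=3: not 0>3, s = 6+3 = 9
i=0,m=4: not 0>4, s = 9+3 = 12
i=1,m=1: not 1>1, s = 12+3 = 15
i=1,m=2: not 1>2, s = 15+3 = 18
i=1,m=3: not 1>3, s = 18+3 = 21
i=1,m=4: not 1>4, s = 21+3 = 24
i=2,m=1: 2>1, s = 24+1 = 25
i=2,m=2: not 2>2, s = 25+3 = 28
i=2,m=3: not 2>3, s = 28+3 = 31
i=2,m=4: not 2>4, s = 31+3 = 34
i=3,m=1: 3>1, s = 34+2 = 36
i=3,m=2: 3>2, s = 36+1 = 37
i=3,m=3: not 3>3, s = 37+3 = 40
i=3,m=4: not 3>4, s = 40+3 = 43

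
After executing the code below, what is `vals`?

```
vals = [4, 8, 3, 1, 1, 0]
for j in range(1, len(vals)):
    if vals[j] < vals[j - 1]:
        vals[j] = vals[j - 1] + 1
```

[4, 8, 9, 10, 11, 12]

j=1: 8>=4, unchanged → [4, 8, 3, 1, 1, 0]
j=2: 3<8, vals[2] = 8+1 = 9 → [4, 8, 9, 1, 1, 0]
j=3: 1<9, vals[3] = 9+1 = 10 → [4, 8, 9, 10, 1, 0]
j=4: 1<10, vals[4] = 10+1 = 11 → [4, 8, 9, 10, 11, 0]
j=5: 0<11, vals[5] = 11+1 = 12 → [4, 8, 9, 10, 11, 12]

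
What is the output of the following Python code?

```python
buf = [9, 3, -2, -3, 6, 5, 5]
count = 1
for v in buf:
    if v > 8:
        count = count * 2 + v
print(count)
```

v=9: >8, count = 1*2+9 = 11
v=3: not >8
v=-2: not >8
v=-3: not >8
v=6: not >8
v=5: not >8
v=5: not >8

11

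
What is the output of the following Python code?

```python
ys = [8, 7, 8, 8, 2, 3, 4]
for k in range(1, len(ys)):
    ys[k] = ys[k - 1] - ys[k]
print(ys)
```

[8, 1, -7, -15, -17, -20, -24]

k=1: ys[1] = 8-7 = 1 → [8, 1, 8, 8, 2, 3, 4]
k=2: ys[2] = 1-8 = -7 → [8, 1, -7, 8, 2, 3, 4]
k=3: ys[3] = (-7)-8 = -15 → [8, 1, -7, -15, 2, 3, 4]
k=4: ys[4] = (-15)-2 = -17 → [8, 1, -7, -15, -17, 3, 4]
k=5: ys[5] = (-17)-3 = -20 → [8, 1, -7, -15, -17, -20, 4]
k=6: ys[6] = (-20)-4 = -24 → [8, 1, -7, -15, -17, -20, -24]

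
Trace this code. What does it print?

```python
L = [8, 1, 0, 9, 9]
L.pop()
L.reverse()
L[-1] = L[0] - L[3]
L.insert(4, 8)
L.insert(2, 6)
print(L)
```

[9, 0, 6, 1, 1, 8]

pop() removes 9 → [8, 1, 0, 9]
reverse → [9, 0, 1, 8]
L[-1] = L[0]-L[3] = 9-8 = 1 → [9, 0, 1, 1]
insert 8 at 4 → [9, 0, 1, 1, 8]
insert 6 at 2 → [9, 0, 6, 1, 1, 8]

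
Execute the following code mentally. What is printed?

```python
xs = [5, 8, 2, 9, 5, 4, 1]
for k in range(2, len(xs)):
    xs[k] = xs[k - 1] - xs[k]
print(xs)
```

[5, 8, 6, -3, -8, -12, -13]

k=2: xs[2] = 8-2 = 6 → [5, 8, 6, 9, 5, 4, 1]
k=3: xs[3] = 6-9 = -3 → [5, 8, 6, -3, 5, 4, 1]
k=4: xs[4] = (-3)-5 = -8 → [5, 8, 6, -3, -8, 4, 1]
k=5: xs[5] = (-8)-4 = -12 → [5, 8, 6, -3, -8, -12, 1]
k=6: xs[6] = (-12)-1 = -13 → [5, 8, 6, -3, -8, -12, -13]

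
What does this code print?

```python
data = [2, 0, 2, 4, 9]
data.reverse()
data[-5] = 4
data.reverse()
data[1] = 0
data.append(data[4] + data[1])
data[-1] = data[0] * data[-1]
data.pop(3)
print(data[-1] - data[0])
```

6

reverse → [9, 4, 2, 0, 2]
data[-5] = 4 → [4, 4, 2, 0, 2]
reverse → [2, 0, 2, 4, 4]
data[1] = 0 → [2, 0, 2, 4, 4]
append data[4]+data[1] = 4+0 = 4 → [2, 0, 2, 4, 4, 4]
data[-1] = data[0]*data[-1] = 2*4 = 8 → [2, 0, 2, 4, 4, 8]
pop(3) removes 4 → [2, 0, 2, 4, 8]
data[-1]-data[0] = 8-2 = 6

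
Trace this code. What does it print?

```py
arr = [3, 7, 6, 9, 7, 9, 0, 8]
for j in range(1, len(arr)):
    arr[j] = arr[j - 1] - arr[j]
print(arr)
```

[3, -4, -10, -19, -26, -35, -35, -43]

j=1: arr[1] = 3-7 = -4 → [3, -4, 6, 9, 7, 9, 0, 8]
j=2: arr[2] = (-4)-6 = -10 → [3, -4, -10, 9, 7, 9, 0, 8]
j=3: arr[3] = (-10)-9 = -19 → [3, -4, -10, -19, 7, 9, 0, 8]
j=4: arr[4] = (-19)-7 = -26 → [3, -4, -10, -19, -26, 9, 0, 8]
j=5: arr[5] = (-26)-9 = -35 → [3, -4, -10, -19, -26, -35, 0, 8]
j=6: arr[6] = (-35)-0 = -35 → [3, -4, -10, -19, -26, -35, -35, 8]
j=7: arr[7] = (-35)-8 = -43 → [3, -4, -10, -19, -26, -35, -35, -43]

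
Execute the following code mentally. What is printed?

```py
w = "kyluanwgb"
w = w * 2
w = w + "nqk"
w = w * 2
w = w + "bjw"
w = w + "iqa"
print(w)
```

repeat ×2 → 'kyluanwgbkyluanwgb'
+ 'nqk' → 'kyluanwgbkyluanwgbnqk'
repeat ×2 → 'kyluanwgbkyluanwgbnqkkyluanwgbkyluanwgbnqk'
+ 'bjw' → 'kyluanwgbkyluanwgbnqkkyluanwgbkyluanwgbnqkbjw'
+ 'iqa' → 'kyluanwgbkyluanwgbnqkkyluanwgbkyluanwgbnqkbjwiqa'

kyluanwgbkyluanwgbnqkkyluanwgbkyluanwgbnqkbjwiqa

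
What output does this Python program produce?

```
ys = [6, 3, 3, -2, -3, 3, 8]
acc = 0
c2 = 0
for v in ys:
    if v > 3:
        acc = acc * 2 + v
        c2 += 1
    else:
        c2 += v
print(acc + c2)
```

26

v=6: >3, acc = 0*2+6 = 6; c2=1
v=3: not >3; c2=4
v=3: not >3; c2=7
v=-2: not >3; c2=5
v=-3: not >3; c2=2
v=3: not >3; c2=5
v=8: >3, acc = 6*2+8 = 20; c2=6
acc+c2 = 20+6 = 26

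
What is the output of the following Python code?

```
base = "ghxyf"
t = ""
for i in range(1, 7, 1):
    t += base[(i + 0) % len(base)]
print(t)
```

hxyfgh

i=1: add base[1]='h' → 'h'
i=2: add base[2]='x' → 'hx'
i=3: add base[3]='y' → 'hxy'
i=4: add base[4]='f' → 'hxyf'
i=5: add base[0]='g' → 'hxyfg'
i=6: add base[1]='h' → 'hxyfgh'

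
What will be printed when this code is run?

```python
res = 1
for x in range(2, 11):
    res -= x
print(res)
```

-53

x=2: res = 1-2 = -1
x=3: res = (-1)-3 = -4
x=4: res = (-4)-4 = -8
x=5: res = (-8)-5 = -13
x=6: res = (-13)-6 = -19
x=7: res = (-19)-7 = -26
x=8: res = (-26)-8 = -34
x=9: res = (-34)-9 = -43
x=10: res = (-43)-10 = -53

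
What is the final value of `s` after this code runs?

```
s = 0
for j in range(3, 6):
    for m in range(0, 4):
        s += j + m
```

66

j=3,m=0: s = 0+3 = 3
j=3,m=1: s = 3+4 = 7
j=3,m=2: s = 7+5 = 12
j=3,m=3: s = 12+6 = 18
j=4,m=0: s = 18+4 = 22
j=4,m=1: s = 22+5 = 27
j=4,m=2: s = 27+6 = 33
j=4,m=3: s = 33+7 = 40
j=5,m=0: s = 40+5 = 45
j=5,m=1: s = 45+6 = 51
j=5,m=2: s = 51+7 = 58
j=5,m=3: s = 58+8 = 66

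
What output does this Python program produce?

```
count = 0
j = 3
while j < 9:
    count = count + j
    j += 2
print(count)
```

j=3: count = 0+3 = 3
j=5: count = 3+5 = 8
j=7: count = 8+7 = 15

15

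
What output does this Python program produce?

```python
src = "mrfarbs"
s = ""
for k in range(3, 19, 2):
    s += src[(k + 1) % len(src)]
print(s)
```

k=3: add src[4]='r' → 'r'
k=5: add src[6]='s' → 'rs'
k=7: add src[1]='r' → 'rsr'
k=9: add src[3]='a' → 'rsra'
k=11: add src[5]='b' → 'rsrab'
k=13: add src[0]='m' → 'rsrabm'
k=15: add src[2]='f' → 'rsrabmf'
k=17: add src[4]='r' → 'rsrabmfr'

rsrabmfr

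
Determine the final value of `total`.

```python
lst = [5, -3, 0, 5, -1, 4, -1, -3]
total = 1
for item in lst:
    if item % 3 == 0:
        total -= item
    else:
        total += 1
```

12

item=5: not %3==0, total = 1+1 = 2
item=-3: %3==0, total = 2-(-3) = 5
item=0: %3==0, total = 5-0 = 5
item=5: not %3==0, total = 5+1 = 6
item=-1: not %3==0, total = 6+1 = 7
item=4: not %3==0, total = 7+1 = 8
item=-1: not %3==0, total = 8+1 = 9
item=-3: %3==0, total = 9-(-3) = 12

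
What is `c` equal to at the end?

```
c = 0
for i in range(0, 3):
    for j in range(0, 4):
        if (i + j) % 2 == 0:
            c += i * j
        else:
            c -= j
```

-2

i=0,j=0: even sum, c = 0+0 = 0
i=0,j=1: odd sum, c = 0-1 = -1
i=0,j=2: even sum, c = (-1)+0 = -1
i=0,j=3: odd sum, c = (-1)-3 = -4
i=1,j=0: odd sum, c = (-4)-0 = -4
i=1,j=1: even sum, c = (-4)+1 = -3
i=1,j=2: odd sum, c = (-3)-2 = -5
i=1,j=3: even sum, c = (-5)+3 = -2
i=2,j=0: even sum, c = (-2)+0 = -2
i=2,j=1: odd sum, c = (-2)-1 = -3
i=2,j=2: even sum, c = (-3)+4 = 1
i=2,j=3: odd sum, c = 1-3 = -2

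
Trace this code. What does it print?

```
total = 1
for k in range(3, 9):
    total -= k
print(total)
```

k=3: total = 1-3 = -2
k=4: total = (-2)-4 = -6
k=5: total = (-6)-5 = -11
k=6: total = (-11)-6 = -17
k=7: total = (-17)-7 = -24
k=8: total = (-24)-8 = -32

-32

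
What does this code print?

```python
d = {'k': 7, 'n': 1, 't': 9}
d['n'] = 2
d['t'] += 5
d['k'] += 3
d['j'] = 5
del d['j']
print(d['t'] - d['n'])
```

12

d['n'] = 2 → {'k': 7, 'n': 2, 't': 9}
d['t'] = 9+5 = 14 → {'k': 7, 'n': 2, 't': 14}
d['k'] = 7+3 = 10 → {'k': 10, 'n': 2, 't': 14}
d['j'] = 5 → {'k': 10, 'n': 2, 't': 14, 'j': 5}
del 'j' → {'k': 10, 'n': 2, 't': 14}
d['t']-d['n'] = 14-2 = 12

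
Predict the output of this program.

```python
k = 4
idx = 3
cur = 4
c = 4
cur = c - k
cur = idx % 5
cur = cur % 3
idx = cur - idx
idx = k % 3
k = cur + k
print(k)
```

4

cur = 4-4 = 0
cur = 3%5 = 3
cur = 3%3 = 0
idx = 0-3 = -3
idx = 4%3 = 1
k = 0+4 = 4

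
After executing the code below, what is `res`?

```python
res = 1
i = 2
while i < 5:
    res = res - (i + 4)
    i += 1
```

-20

i=2: res = 1-6 = -5
i=3: res = (-5)-7 = -12
i=4: res = (-12)-8 = -20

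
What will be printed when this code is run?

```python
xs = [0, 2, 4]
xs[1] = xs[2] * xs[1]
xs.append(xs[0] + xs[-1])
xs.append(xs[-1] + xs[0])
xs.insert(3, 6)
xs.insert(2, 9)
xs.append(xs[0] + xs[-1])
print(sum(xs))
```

xs[1] = xs[2]*xs[1] = 4*2 = 8 → [0, 8, 4]
append xs[0]+xs[-1] = 0+4 = 4 → [0, 8, 4, 4]
append xs[-1]+xs[0] = 4+0 = 4 → [0, 8, 4, 4, 4]
insert 6 at 3 → [0, 8, 4, 6, 4, 4]
insert 9 at 2 → [0, 8, 9, 4, 6, 4, 4]
append xs[0]+xs[-1] = 0+4 = 4 → [0, 8, 9, 4, 6, 4, 4, 4]
sum = 39

39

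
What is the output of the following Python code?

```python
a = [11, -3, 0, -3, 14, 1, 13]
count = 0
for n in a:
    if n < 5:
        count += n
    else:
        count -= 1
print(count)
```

-8

n=11: not <5, count = 0-1 = -1
n=-3: <5, count = (-1)+(-3) = -4
n=0: <5, count = (-4)+0 = -4
n=-3: <5, count = (-4)+(-3) = -7
n=14: not <5, count = (-7)-1 = -8
n=1: <5, count = (-8)+1 = -7
n=13: not <5, count = (-7)-1 = -8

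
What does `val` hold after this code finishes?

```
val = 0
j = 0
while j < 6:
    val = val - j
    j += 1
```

-15

j=0: val = 0-0 = 0
j=1: val = 0-1 = -1
j=2: val = (-1)-2 = -3
j=3: val = (-3)-3 = -6
j=4: val = (-6)-4 = -10
j=5: val = (-10)-5 = -15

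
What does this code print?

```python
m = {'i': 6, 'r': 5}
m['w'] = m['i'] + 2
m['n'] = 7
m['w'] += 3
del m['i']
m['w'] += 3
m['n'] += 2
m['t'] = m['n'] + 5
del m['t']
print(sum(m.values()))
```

28

m['w'] = m['i']+2 = 8 → {'i': 6, 'r': 5, 'w': 8}
m['n'] = 7 → {'i': 6, 'r': 5, 'w': 8, 'n': 7}
m['w'] = 8+3 = 11 → {'i': 6, 'r': 5, 'w': 11, 'n': 7}
del 'i' → {'r': 5, 'w': 11, 'n': 7}
m['w'] = 11+3 = 14 → {'r': 5, 'w': 14, 'n': 7}
m['n'] = 7+2 = 9 → {'r': 5, 'w': 14, 'n': 9}
m['t'] = m['n']+5 = 14 → {'r': 5, 'w': 14, 'n': 9, 't': 14}
del 't' → {'r': 5, 'w': 14, 'n': 9}
sum of values = 28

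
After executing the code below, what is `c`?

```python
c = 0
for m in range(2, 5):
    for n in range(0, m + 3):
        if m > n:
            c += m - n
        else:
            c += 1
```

28

m=2,n=0: 2>0, c = 0+2 = 2
m=2,n=1: 2>1, c = 2+1 = 3
m=2,n=2: not 2>2, c = 3+1 = 4
m=2,n=3: not 2>3, c = 4+1 = 5
m=2,n=4: not 2>4, c = 5+1 = 6
m=3,n=0: 3>0, c = 6+3 = 9
m=3,n=1: 3>1, c = 9+2 = 11
m=3,n=2: 3>2, c = 11+1 = 12
m=3,n=3: not 3>3, c = 12+1 = 13
m=3,n=4: not 3>4, c = 13+1 = 14
m=3,n=5: not 3>5, c = 14+1 = 15
m=4,n=0: 4>0, c = 15+4 = 19
m=4,n=1: 4>1, c = 19+3 = 22
m=4,n=2: 4>2, c = 22+2 = 24
m=4,n=3: 4>3, c = 24+1 = 25
m=4,n=4: not 4>4, c = 25+1 = 26
m=4,n=5: not 4>5, c = 26+1 = 27
m=4,n=6: not 4>6, c = 27+1 = 28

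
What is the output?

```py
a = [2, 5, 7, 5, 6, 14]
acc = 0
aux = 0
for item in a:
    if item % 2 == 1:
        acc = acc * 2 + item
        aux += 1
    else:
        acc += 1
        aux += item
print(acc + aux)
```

74

item=2: not odd, acc = 0+1 = 1; aux=2
item=5: odd, acc = 1*2+5 = 7; aux=3
item=7: odd, acc = 7*2+7 = 21; aux=4
item=5: odd, acc = 21*2+5 = 47; aux=5
item=6: not odd, acc = 47+1 = 48; aux=11
item=14: not odd, acc = 48+1 = 49; aux=25
acc+aux = 49+25 = 74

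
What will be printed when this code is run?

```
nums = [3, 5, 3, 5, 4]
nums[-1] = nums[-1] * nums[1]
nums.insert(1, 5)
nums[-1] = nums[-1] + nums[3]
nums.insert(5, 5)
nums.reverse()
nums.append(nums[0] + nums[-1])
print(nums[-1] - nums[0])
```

3

nums[-1] = nums[-1]*nums[1] = 4*5 = 20 → [3, 5, 3, 5, 20]
insert 5 at 1 → [3, 5, 5, 3, 5, 20]
nums[-1] = nums[-1]+nums[3] = 20+3 = 23 → [3, 5, 5, 3, 5, 23]
insert 5 at 5 → [3, 5, 5, 3, 5, 5, 23]
reverse → [23, 5, 5, 3, 5, 5, 3]
append nums[0]+nums[-1] = 23+3 = 26 → [23, 5, 5, 3, 5, 5, 3, 26]
nums[-1]-nums[0] = 26-23 = 3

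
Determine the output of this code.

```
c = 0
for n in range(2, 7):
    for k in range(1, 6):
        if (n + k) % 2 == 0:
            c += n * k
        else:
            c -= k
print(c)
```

n=2,k=1: odd sum, c = 0-1 = -1
n=2,k=2: even sum, c = (-1)+4 = 3
n=2,k=3: odd sum, c = 3-3 = 0
n=2,k=4: even sum, c = 0+8 = 8
n=2,k=5: odd sum, c = 8-5 = 3
n=3,k=1: even sum, c = 3+3 = 6
n=3,k=2: odd sum, c = 6-2 = 4
n=3,k=3: even sum, c = 4+9 = 13
n=3,k=4: odd sum, c = 13-4 = 9
n=3,k=5: even sum, c = 9+15 = 24
n=4,k=1: odd sum, c = 24-1 = 23
n=4,k=2: even sum, c = 23+8 = 31
n=4,k=3: odd sum, c = 31-3 = 28
n=4,k=4: even sum, c = 28+16 = 44
n=4,k=5: odd sum, c = 44-5 = 39
n=5,k=1: even sum, c = 39+5 = 44
n=5,k=2: odd sum, c = 44-2 = 42
n=5,k=3: even sum, c = 42+15 = 57
n=5,k=4: odd sum, c = 57-4 = 53
n=5,k=5: even sum, c = 53+25 = 78
n=6,k=1: odd sum, c = 78-1 = 77
n=6,k=2: even sum, c = 77+12 = 89
n=6,k=3: odd sum, c = 89-3 = 86
n=6,k=4: even sum, c = 86+24 = 110
n=6,k=5: odd sum, c = 110-5 = 105

105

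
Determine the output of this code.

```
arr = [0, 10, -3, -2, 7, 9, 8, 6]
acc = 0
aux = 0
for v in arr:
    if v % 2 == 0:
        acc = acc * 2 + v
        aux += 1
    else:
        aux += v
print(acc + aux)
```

112

v=0: even, acc = 0*2+0 = 0; aux=1
v=10: even, acc = 0*2+10 = 10; aux=2
v=-3: not even; aux=-1
v=-2: even, acc = 10*2+(-2) = 18; aux=0
v=7: not even; aux=7
v=9: not even; aux=16
v=8: even, acc = 18*2+8 = 44; aux=17
v=6: even, acc = 44*2+6 = 94; aux=18
acc+aux = 94+18 = 112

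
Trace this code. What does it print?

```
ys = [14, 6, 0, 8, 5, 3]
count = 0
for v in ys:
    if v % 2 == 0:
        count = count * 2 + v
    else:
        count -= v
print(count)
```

136

v=14: even, count = 0*2+14 = 14
v=6: even, count = 14*2+6 = 34
v=0: even, count = 34*2+0 = 68
v=8: even, count = 68*2+8 = 144
v=5: not even, count = 144-5 = 139
v=3: not even, count = 139-3 = 136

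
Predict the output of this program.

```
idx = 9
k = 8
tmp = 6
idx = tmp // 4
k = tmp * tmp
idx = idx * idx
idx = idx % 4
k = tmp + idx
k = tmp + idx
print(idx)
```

1

idx = 6//4 = 1
k = 6*6 = 36
idx = 1*1 = 1
idx = 1%4 = 1
k = 6+1 = 7
k = 6+1 = 7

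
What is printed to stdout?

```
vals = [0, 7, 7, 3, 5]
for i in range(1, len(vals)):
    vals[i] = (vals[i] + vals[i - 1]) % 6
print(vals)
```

i=1: vals[1] = (7+0)%6 = 1 → [0, 1, 7, 3, 5]
i=2: vals[2] = (7+1)%6 = 2 → [0, 1, 2, 3, 5]
i=3: vals[3] = (3+2)%6 = 5 → [0, 1, 2, 5, 5]
i=4: vals[4] = (5+5)%6 = 4 → [0, 1, 2, 5, 4]

[0, 1, 2, 5, 4]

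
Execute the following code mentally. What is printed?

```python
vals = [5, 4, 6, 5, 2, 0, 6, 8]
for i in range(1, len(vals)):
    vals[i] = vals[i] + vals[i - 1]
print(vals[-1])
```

36

i=1: vals[1] = 4+5 = 9 → [5, 9, 6, 5, 2, 0, 6, 8]
i=2: vals[2] = 6+9 = 15 → [5, 9, 15, 5, 2, 0, 6, 8]
i=3: vals[3] = 5+15 = 20 → [5, 9, 15, 20, 2, 0, 6, 8]
i=4: vals[4] = 2+20 = 22 → [5, 9, 15, 20, 22, 0, 6, 8]
i=5: vals[5] = 0+22 = 22 → [5, 9, 15, 20, 22, 22, 6, 8]
i=6: vals[6] = 6+22 = 28 → [5, 9, 15, 20, 22, 22, 28, 8]
i=7: vals[7] = 8+28 = 36 → [5, 9, 15, 20, 22, 22, 28, 36]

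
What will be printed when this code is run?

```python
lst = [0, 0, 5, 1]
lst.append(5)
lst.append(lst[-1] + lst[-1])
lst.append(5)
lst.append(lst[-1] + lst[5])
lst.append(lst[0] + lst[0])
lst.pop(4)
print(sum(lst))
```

36

append 5 → [0, 0, 5, 1, 5]
append lst[-1]+lst[-1] = 5+5 = 10 → [0, 0, 5, 1, 5, 10]
append 5 → [0, 0, 5, 1, 5, 10, 5]
append lst[-1]+lst[5] = 5+10 = 15 → [0, 0, 5, 1, 5, 10, 5, 15]
append lst[0]+lst[0] = 0+0 = 0 → [0, 0, 5, 1, 5, 10, 5, 15, 0]
pop(4) removes 5 → [0, 0, 5, 1, 10, 5, 15, 0]
sum = 36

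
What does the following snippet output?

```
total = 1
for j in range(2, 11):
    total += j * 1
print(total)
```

j=2: total = 1+2*1 = 3
j=3: total = 3+3*1 = 6
j=4: total = 6+4*1 = 10
j=5: total = 10+5*1 = 15
j=6: total = 15+6*1 = 21
j=7: total = 21+7*1 = 28
j=8: total = 28+8*1 = 36
j=9: total = 36+9*1 = 45
j=10: total = 45+10*1 = 55

55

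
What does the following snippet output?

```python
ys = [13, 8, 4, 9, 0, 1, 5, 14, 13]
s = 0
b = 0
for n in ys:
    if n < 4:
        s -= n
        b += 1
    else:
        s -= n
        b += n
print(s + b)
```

n=13: not <4, s = 0-13 = -13; b=13
n=8: not <4, s = (-13)-8 = -21; b=21
n=4: not <4, s = (-21)-4 = -25; b=25
n=9: not <4, s = (-25)-9 = -34; b=34
n=0: <4, s = (-34)-0 = -34; b=35
n=1: <4, s = (-34)-1 = -35; b=36
n=5: not <4, s = (-35)-5 = -40; b=41
n=14: not <4, s = (-40)-14 = -54; b=55
n=13: not <4, s = (-54)-13 = -67; b=68
s+b = (-67)+68 = 1

1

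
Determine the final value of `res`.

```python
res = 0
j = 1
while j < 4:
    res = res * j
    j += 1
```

0

j=1: res = 0*1 = 0
j=2: res = 0*2 = 0
j=3: res = 0*3 = 0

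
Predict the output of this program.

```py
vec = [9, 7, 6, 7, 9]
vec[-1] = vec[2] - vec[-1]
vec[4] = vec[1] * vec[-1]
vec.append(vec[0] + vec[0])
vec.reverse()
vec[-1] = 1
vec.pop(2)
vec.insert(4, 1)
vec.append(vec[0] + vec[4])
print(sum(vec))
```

vec[-1] = vec[2]-vec[-1] = 6-9 = -3 → [9, 7, 6, 7, -3]
vec[4] = vec[1]*vec[-1] = 7*(-3) = -21 → [9, 7, 6, 7, -21]
append vec[0]+vec[0] = 9+9 = 18 → [9, 7, 6, 7, -21, 18]
reverse → [18, -21, 7, 6, 7, 9]
vec[-1] = 1 → [18, -21, 7, 6, 7, 1]
pop(2) removes 7 → [18, -21, 6, 7, 1]
insert 1 at 4 → [18, -21, 6, 7, 1, 1]
append vec[0]+vec[4] = 18+1 = 19 → [18, -21, 6, 7, 1, 1, 19]
sum = 31

31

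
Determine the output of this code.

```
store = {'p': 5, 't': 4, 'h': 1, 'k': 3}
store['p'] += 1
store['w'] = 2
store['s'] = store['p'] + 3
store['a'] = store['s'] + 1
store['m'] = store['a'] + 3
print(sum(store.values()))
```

store['p'] = 5+1 = 6 → {'p': 6, 't': 4, 'h': 1, 'k': 3}
store['w'] = 2 → {'p': 6, 't': 4, 'h': 1, 'k': 3, 'w': 2}
store['s'] = store['p']+3 = 9 → {'p': 6, 't': 4, 'h': 1, 'k': 3, 'w': 2, 's': 9}
store['a'] = store['s']+1 = 10 → {'p': 6, 't': 4, 'h': 1, 'k': 3, 'w': 2, 's': 9, 'a': 10}
store['m'] = store['a']+3 = 13 → {'p': 6, 't': 4, 'h': 1, 'k': 3, 'w': 2, 's': 9, 'a': 10, 'm': 13}
sum of values = 48

48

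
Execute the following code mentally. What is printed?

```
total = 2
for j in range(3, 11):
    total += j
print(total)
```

54

j=3: total = 2+3 = 5
j=4: total = 5+4 = 9
j=5: total = 9+5 = 14
j=6: total = 14+6 = 20
j=7: total = 20+7 = 27
j=8: total = 27+8 = 35
j=9: total = 35+9 = 44
j=10: total = 44+10 = 54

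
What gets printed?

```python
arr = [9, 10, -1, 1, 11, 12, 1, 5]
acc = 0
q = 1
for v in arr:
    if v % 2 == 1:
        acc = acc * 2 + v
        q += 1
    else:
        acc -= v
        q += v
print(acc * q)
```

v=9: odd, acc = 0*2+9 = 9; q=2
v=10: not odd, acc = 9-10 = -1; q=12
v=-1: odd, acc = (-1)*2+(-1) = -3; q=13
v=1: odd, acc = (-3)*2+1 = -5; q=14
v=11: odd, acc = (-5)*2+11 = 1; q=15
v=12: not odd, acc = 1-12 = -11; q=27
v=1: odd, acc = (-11)*2+1 = -21; q=28
v=5: odd, acc = (-21)*2+5 = -37; q=29
acc*q = (-37)*29 = -1073

-1073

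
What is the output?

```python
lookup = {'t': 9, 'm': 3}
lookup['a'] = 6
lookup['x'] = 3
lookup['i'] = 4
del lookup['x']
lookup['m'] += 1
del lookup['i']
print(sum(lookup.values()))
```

lookup['a'] = 6 → {'t': 9, 'm': 3, 'a': 6}
lookup['x'] = 3 → {'t': 9, 'm': 3, 'a': 6, 'x': 3}
lookup['i'] = 4 → {'t': 9, 'm': 3, 'a': 6, 'x': 3, 'i': 4}
del 'x' → {'t': 9, 'm': 3, 'a': 6, 'i': 4}
lookup['m'] = 3+1 = 4 → {'t': 9, 'm': 4, 'a': 6, 'i': 4}
del 'i' → {'t': 9, 'm': 4, 'a': 6}
sum of values = 19

19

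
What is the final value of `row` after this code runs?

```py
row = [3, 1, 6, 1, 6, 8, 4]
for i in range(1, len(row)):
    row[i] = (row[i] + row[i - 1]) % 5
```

[3, 4, 0, 1, 2, 0, 4]

i=1: row[1] = (1+3)%5 = 4 → [3, 4, 6, 1, 6, 8, 4]
i=2: row[2] = (6+4)%5 = 0 → [3, 4, 0, 1, 6, 8, 4]
i=3: row[3] = (1+0)%5 = 1 → [3, 4, 0, 1, 6, 8, 4]
i=4: row[4] = (6+1)%5 = 2 → [3, 4, 0, 1, 2, 8, 4]
i=5: row[5] = (8+2)%5 = 0 → [3, 4, 0, 1, 2, 0, 4]
i=6: row[6] = (4+0)%5 = 4 → [3, 4, 0, 1, 2, 0, 4]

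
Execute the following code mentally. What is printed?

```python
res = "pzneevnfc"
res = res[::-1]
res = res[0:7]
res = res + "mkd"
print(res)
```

cfnveenmkd

reverse → 'cfnveenzp'
slice [0:7] → 'cfnveen'
+ 'mkd' → 'cfnveenmkd'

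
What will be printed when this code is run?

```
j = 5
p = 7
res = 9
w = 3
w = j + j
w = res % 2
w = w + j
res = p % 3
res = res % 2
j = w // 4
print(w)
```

6

w = 5+5 = 10
w = 9%2 = 1
w = 1+5 = 6
res = 7%3 = 1
res = 1%2 = 1
j = 6//4 = 1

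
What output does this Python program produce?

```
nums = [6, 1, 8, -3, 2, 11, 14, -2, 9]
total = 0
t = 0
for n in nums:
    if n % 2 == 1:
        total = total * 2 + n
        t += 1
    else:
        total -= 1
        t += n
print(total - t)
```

-37

n=6: not odd, total = 0-1 = -1; t=6
n=1: odd, total = (-1)*2+1 = -1; t=7
n=8: not odd, total = (-1)-1 = -2; t=15
n=-3: odd, total = (-2)*2+(-3) = -7; t=16
n=2: not odd, total = (-7)-1 = -8; t=18
n=11: odd, total = (-8)*2+11 = -5; t=19
n=14: not odd, total = (-5)-1 = -6; t=33
n=-2: not odd, total = (-6)-1 = -7; t=31
n=9: odd, total = (-7)*2+9 = -5; t=32
total-t = (-5)-32 = -37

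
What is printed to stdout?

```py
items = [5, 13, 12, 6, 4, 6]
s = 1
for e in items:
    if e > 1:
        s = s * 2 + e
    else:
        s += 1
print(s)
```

e=5: >1, s = 1*2+5 = 7
e=13: >1, s = 7*2+13 = 27
e=12: >1, s = 27*2+12 = 66
e=6: >1, s = 66*2+6 = 138
e=4: >1, s = 138*2+4 = 280
e=6: >1, s = 280*2+6 = 566

566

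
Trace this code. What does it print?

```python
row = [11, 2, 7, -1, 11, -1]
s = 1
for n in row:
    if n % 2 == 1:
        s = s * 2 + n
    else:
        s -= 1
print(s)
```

n=11: odd, s = 1*2+11 = 13
n=2: not odd, s = 13-1 = 12
n=7: odd, s = 12*2+7 = 31
n=-1: odd, s = 31*2+(-1) = 61
n=11: odd, s = 61*2+11 = 133
n=-1: odd, s = 133*2+(-1) = 265

265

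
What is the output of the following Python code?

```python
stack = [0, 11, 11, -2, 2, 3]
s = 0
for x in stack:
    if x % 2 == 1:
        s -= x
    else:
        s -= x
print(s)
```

-25

x=0: not odd, s = 0-0 = 0
x=11: odd, s = 0-11 = -11
x=11: odd, s = (-11)-11 = -22
x=-2: not odd, s = (-22)-(-2) = -20
x=2: not odd, s = (-20)-2 = -22
x=3: odd, s = (-22)-3 = -25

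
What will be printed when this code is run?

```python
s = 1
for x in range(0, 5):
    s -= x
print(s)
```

x=0: s = 1-0 = 1
x=1: s = 1-1 = 0
x=2: s = 0-2 = -2
x=3: s = (-2)-3 = -5
x=4: s = (-5)-4 = -9

-9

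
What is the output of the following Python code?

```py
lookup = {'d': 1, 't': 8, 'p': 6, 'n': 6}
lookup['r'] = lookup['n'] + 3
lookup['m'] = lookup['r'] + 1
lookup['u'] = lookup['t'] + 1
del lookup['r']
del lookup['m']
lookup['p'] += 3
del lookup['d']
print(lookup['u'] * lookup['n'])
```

lookup['r'] = lookup['n']+3 = 9 → {'d': 1, 't': 8, 'p': 6, 'n': 6, 'r': 9}
lookup['m'] = lookup['r']+1 = 10 → {'d': 1, 't': 8, 'p': 6, 'n': 6, 'r': 9, 'm': 10}
lookup['u'] = lookup['t']+1 = 9 → {'d': 1, 't': 8, 'p': 6, 'n': 6, 'r': 9, 'm': 10, 'u': 9}
del 'r' → {'d': 1, 't': 8, 'p': 6, 'n': 6, 'm': 10, 'u': 9}
del 'm' → {'d': 1, 't': 8, 'p': 6, 'n': 6, 'u': 9}
lookup['p'] = 6+3 = 9 → {'d': 1, 't': 8, 'p': 9, 'n': 6, 'u': 9}
del 'd' → {'t': 8, 'p': 9, 'n': 6, 'u': 9}
lookup['u']*lookup['n'] = 9*6 = 54

54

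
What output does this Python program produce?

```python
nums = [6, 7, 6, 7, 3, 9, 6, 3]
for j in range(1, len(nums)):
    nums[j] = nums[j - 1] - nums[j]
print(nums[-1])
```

j=1: nums[1] = 6-7 = -1 → [6, -1, 6, 7, 3, 9, 6, 3]
j=2: nums[2] = (-1)-6 = -7 → [6, -1, -7, 7, 3, 9, 6, 3]
j=3: nums[3] = (-7)-7 = -14 → [6, -1, -7, -14, 3, 9, 6, 3]
j=4: nums[4] = (-14)-3 = -17 → [6, -1, -7, -14, -17, 9, 6, 3]
j=5: nums[5] = (-17)-9 = -26 → [6, -1, -7, -14, -17, -26, 6, 3]
j=6: nums[6] = (-26)-6 = -32 → [6, -1, -7, -14, -17, -26, -32, 3]
j=7: nums[7] = (-32)-3 = -35 → [6, -1, -7, -14, -17, -26, -32, -35]

-35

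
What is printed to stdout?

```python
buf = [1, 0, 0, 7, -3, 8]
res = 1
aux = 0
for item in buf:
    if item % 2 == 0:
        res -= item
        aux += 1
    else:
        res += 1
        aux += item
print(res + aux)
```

4

item=1: not even, res = 1+1 = 2; aux=1
item=0: even, res = 2-0 = 2; aux=2
item=0: even, res = 2-0 = 2; aux=3
item=7: not even, res = 2+1 = 3; aux=10
item=-3: not even, res = 3+1 = 4; aux=7
item=8: even, res = 4-8 = -4; aux=8
res+aux = (-4)+8 = 4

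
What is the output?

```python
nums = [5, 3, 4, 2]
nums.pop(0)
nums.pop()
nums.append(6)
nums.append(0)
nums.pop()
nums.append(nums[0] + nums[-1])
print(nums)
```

[3, 4, 6, 9]

pop(0) removes 5 → [3, 4, 2]
pop() removes 2 → [3, 4]
append 6 → [3, 4, 6]
append 0 → [3, 4, 6, 0]
pop() removes 0 → [3, 4, 6]
append nums[0]+nums[-1] = 3+6 = 9 → [3, 4, 6, 9]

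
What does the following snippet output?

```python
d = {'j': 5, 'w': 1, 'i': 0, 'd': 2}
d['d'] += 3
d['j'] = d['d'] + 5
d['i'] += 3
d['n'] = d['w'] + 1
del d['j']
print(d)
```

d['d'] = 2+3 = 5 → {'j': 5, 'w': 1, 'i': 0, 'd': 5}
d['j'] = d['d']+5 = 10 → {'j': 10, 'w': 1, 'i': 0, 'd': 5}
d['i'] = 0+3 = 3 → {'j': 10, 'w': 1, 'i': 3, 'd': 5}
d['n'] = d['w']+1 = 2 → {'j': 10, 'w': 1, 'i': 3, 'd': 5, 'n': 2}
del 'j' → {'w': 1, 'i': 3, 'd': 5, 'n': 2}

{'w': 1, 'i': 3, 'd': 5, 'n': 2}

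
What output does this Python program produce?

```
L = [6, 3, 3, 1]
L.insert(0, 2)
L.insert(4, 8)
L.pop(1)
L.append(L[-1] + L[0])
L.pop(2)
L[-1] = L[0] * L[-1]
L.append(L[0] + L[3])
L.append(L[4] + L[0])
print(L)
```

insert 2 at 0 → [2, 6, 3, 3, 1]
insert 8 at 4 → [2, 6, 3, 3, 8, 1]
pop(1) removes 6 → [2, 3, 3, 8, 1]
append L[-1]+L[0] = 1+2 = 3 → [2, 3, 3, 8, 1, 3]
pop(2) removes 3 → [2, 3, 8, 1, 3]
L[-1] = L[0]*L[-1] = 2*3 = 6 → [2, 3, 8, 1, 6]
append L[0]+L[3] = 2+1 = 3 → [2, 3, 8, 1, 6, 3]
append L[4]+L[0] = 6+2 = 8 → [2, 3, 8, 1, 6, 3, 8]

[2, 3, 8, 1, 6, 3, 8]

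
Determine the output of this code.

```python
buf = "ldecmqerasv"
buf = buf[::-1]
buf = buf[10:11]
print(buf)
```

reverse → 'vsareqmcedl'
slice [10:11] → 'l'

l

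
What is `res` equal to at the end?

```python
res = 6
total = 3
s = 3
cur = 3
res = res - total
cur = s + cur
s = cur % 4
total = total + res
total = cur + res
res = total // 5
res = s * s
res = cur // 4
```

res = 6-3 = 3
cur = 3+3 = 6
s = 6%4 = 2
total = 3+3 = 6
total = 6+3 = 9
res = 9//5 = 1
res = 2*2 = 4
res = 6//4 = 1

1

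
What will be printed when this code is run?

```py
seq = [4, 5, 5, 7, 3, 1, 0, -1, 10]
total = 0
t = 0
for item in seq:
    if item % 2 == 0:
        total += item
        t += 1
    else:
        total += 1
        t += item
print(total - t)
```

item=4: even, total = 0+4 = 4; t=1
item=5: not even, total = 4+1 = 5; t=6
item=5: not even, total = 5+1 = 6; t=11
item=7: not even, total = 6+1 = 7; t=18
item=3: not even, total = 7+1 = 8; t=21
item=1: not even, total = 8+1 = 9; t=22
item=0: even, total = 9+0 = 9; t=23
item=-1: not even, total = 9+1 = 10; t=22
item=10: even, total = 10+10 = 20; t=23
total-t = 20-23 = -3

-3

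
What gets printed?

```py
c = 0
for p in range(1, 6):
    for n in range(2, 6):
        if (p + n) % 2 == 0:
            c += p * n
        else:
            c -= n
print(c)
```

p=1,n=2: odd sum, c = 0-2 = -2
p=1,n=3: even sum, c = (-2)+3 = 1
p=1,n=4: odd sum, c = 1-4 = -3
p=1,n=5: even sum, c = (-3)+5 = 2
p=2,n=2: even sum, c = 2+4 = 6
p=2,n=3: odd sum, c = 6-3 = 3
p=2,n=4: even sum, c = 3+8 = 11
p=2,n=5: odd sum, c = 11-5 = 6
p=3,n=2: odd sum, c = 6-2 = 4
p=3,n=3: even sum, c = 4+9 = 13
p=3,n=4: odd sum, c = 13-4 = 9
p=3,n=5: even sum, c = 9+15 = 24
p=4,n=2: even sum, c = 24+8 = 32
p=4,n=3: odd sum, c = 32-3 = 29
p=4,n=4: even sum, c = 29+16 = 45
p=4,n=5: odd sum, c = 45-5 = 40
p=5,n=2: odd sum, c = 40-2 = 38
p=5,n=3: even sum, c = 38+15 = 53
p=5,n=4: odd sum, c = 53-4 = 49
p=5,n=5: even sum, c = 49+25 = 74

74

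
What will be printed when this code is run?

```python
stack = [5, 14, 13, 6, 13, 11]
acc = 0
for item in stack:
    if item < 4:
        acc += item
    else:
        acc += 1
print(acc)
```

6

item=5: not <4, acc = 0+1 = 1
item=14: not <4, acc = 1+1 = 2
item=13: not <4, acc = 2+1 = 3
item=6: not <4, acc = 3+1 = 4
item=13: not <4, acc = 4+1 = 5
item=11: not <4, acc = 5+1 = 6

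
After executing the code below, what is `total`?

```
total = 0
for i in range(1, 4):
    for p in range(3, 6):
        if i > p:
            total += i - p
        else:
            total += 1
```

i=1,p=3: not 1>3, total = 0+1 = 1
i=1,p=4: not 1>4, total = 1+1 = 2
i=1,p=5: not 1>5, total = 2+1 = 3
i=2,p=3: not 2>3, total = 3+1 = 4
i=2,p=4: not 2>4, total = 4+1 = 5
i=2,p=5: not 2>5, total = 5+1 = 6
i=3,p=3: not 3>3, total = 6+1 = 7
i=3,p=4: not 3>4, total = 7+1 = 8
i=3,p=5: not 3>5, total = 8+1 = 9

9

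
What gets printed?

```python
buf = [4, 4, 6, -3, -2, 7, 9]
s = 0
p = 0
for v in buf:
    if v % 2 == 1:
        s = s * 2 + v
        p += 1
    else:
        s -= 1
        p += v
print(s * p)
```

v=4: not odd, s = 0-1 = -1; p=4
v=4: not odd, s = (-1)-1 = -2; p=8
v=6: not odd, s = (-2)-1 = -3; p=14
v=-3: odd, s = (-3)*2+(-3) = -9; p=15
v=-2: not odd, s = (-9)-1 = -10; p=13
v=7: odd, s = (-10)*2+7 = -13; p=14
v=9: odd, s = (-13)*2+9 = -17; p=15
s*p = (-17)*15 = -255

-255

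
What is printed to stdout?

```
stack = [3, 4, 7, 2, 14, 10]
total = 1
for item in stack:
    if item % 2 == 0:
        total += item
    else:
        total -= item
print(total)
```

item=3: not even, total = 1-3 = -2
item=4: even, total = (-2)+4 = 2
item=7: not even, total = 2-7 = -5
item=2: even, total = (-5)+2 = -3
item=14: even, total = (-3)+14 = 11
item=10: even, total = 11+10 = 21

21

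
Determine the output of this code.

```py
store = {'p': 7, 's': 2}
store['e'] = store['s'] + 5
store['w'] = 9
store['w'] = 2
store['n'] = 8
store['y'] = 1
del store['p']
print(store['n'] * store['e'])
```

store['e'] = store['s']+5 = 7 → {'p': 7, 's': 2, 'e': 7}
store['w'] = 9 → {'p': 7, 's': 2, 'e': 7, 'w': 9}
store['w'] = 2 → {'p': 7, 's': 2, 'e': 7, 'w': 2}
store['n'] = 8 → {'p': 7, 's': 2, 'e': 7, 'w': 2, 'n': 8}
store['y'] = 1 → {'p': 7, 's': 2, 'e': 7, 'w': 2, 'n': 8, 'y': 1}
del 'p' → {'s': 2, 'e': 7, 'w': 2, 'n': 8, 'y': 1}
store['n']*store['e'] = 8*7 = 56

56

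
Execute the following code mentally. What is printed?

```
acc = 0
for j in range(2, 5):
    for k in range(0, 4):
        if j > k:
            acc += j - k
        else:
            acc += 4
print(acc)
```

j=2,k=0: 2>0, acc = 0+2 = 2
j=2,k=1: 2>1, acc = 2+1 = 3
j=2,k=2: not 2>2, acc = 3+4 = 7
j=2,k=3: not 2>3, acc = 7+4 = 11
j=3,k=0: 3>0, acc = 11+3 = 14
j=3,k=1: 3>1, acc = 14+2 = 16
j=3,k=2: 3>2, acc = 16+1 = 17
j=3,k=3: not 3>3, acc = 17+4 = 21
j=4,k=0: 4>0, acc = 21+4 = 25
j=4,k=1: 4>1, acc = 25+3 = 28
j=4,k=2: 4>2, acc = 28+2 = 30
j=4,k=3: 4>3, acc = 30+1 = 31

31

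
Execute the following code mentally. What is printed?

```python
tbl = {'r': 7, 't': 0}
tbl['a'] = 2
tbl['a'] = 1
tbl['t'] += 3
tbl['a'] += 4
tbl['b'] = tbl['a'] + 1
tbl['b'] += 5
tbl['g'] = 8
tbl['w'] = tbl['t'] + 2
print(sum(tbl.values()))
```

39

tbl['a'] = 2 → {'r': 7, 't': 0, 'a': 2}
tbl['a'] = 1 → {'r': 7, 't': 0, 'a': 1}
tbl['t'] = 0+3 = 3 → {'r': 7, 't': 3, 'a': 1}
tbl['a'] = 1+4 = 5 → {'r': 7, 't': 3, 'a': 5}
tbl['b'] = tbl['a']+1 = 6 → {'r': 7, 't': 3, 'a': 5, 'b': 6}
tbl['b'] = 6+5 = 11 → {'r': 7, 't': 3, 'a': 5, 'b': 11}
tbl['g'] = 8 → {'r': 7, 't': 3, 'a': 5, 'b': 11, 'g': 8}
tbl['w'] = tbl['t']+2 = 5 → {'r': 7, 't': 3, 'a': 5, 'b': 11, 'g': 8, 'w': 5}
sum of values = 39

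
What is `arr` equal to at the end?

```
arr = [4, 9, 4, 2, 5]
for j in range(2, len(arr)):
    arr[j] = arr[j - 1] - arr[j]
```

[4, 9, 5, 3, -2]

j=2: arr[2] = 9-4 = 5 → [4, 9, 5, 2, 5]
j=3: arr[3] = 5-2 = 3 → [4, 9, 5, 3, 5]
j=4: arr[4] = 3-5 = -2 → [4, 9, 5, 3, -2]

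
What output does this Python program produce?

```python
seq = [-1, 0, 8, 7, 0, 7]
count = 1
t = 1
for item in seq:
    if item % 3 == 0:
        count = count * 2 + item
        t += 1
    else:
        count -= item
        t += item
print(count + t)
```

item=-1: not %3==0, count = 1-(-1) = 2; t=0
item=0: %3==0, count = 2*2+0 = 4; t=1
item=8: not %3==0, count = 4-8 = -4; t=9
item=7: not %3==0, count = (-4)-7 = -11; t=16
item=0: %3==0, count = (-11)*2+0 = -22; t=17
item=7: not %3==0, count = (-22)-7 = -29; t=24
count+t = (-29)+24 = -5

-5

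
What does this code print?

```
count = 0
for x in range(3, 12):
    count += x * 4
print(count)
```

x=3: count = 0+3*4 = 12
x=4: count = 12+4*4 = 28
x=5: count = 28+5*4 = 48
x=6: count = 48+6*4 = 72
x=7: count = 72+7*4 = 100
x=8: count = 100+8*4 = 132
x=9: count = 132+9*4 = 168
x=10: count = 168+10*4 = 208
x=11: count = 208+11*4 = 252

252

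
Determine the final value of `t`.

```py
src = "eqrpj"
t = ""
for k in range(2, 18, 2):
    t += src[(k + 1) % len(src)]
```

'perjqper'

k=2: add src[3]='p' → 'p'
k=4: add src[0]='e' → 'pe'
k=6: add src[2]='r' → 'per'
k=8: add src[4]='j' → 'perj'
k=10: add src[1]='q' → 'perjq'
k=12: add src[3]='p' → 'perjqp'
k=14: add src[0]='e' → 'perjqpe'
k=16: add src[2]='r' → 'perjqper'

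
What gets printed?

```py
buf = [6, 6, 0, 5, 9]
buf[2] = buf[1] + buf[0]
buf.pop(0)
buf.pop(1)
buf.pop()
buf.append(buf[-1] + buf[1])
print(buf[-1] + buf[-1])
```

buf[2] = buf[1]+buf[0] = 6+6 = 12 → [6, 6, 12, 5, 9]
pop(0) removes 6 → [6, 12, 5, 9]
pop(1) removes 12 → [6, 5, 9]
pop() removes 9 → [6, 5]
append buf[-1]+buf[1] = 5+5 = 10 → [6, 5, 10]
buf[-1]+buf[-1] = 10+10 = 20

20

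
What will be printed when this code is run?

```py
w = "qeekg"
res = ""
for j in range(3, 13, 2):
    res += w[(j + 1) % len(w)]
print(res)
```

gekqe

j=3: add w[4]='g' → 'g'
j=5: add w[1]='e' → 'ge'
j=7: add w[3]='k' → 'gek'
j=9: add w[0]='q' → 'gekq'
j=11: add w[2]='e' → 'gekqe'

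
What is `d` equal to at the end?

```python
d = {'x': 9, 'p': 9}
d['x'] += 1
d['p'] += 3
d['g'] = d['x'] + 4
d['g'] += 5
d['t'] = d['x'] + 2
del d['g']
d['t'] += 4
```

{'x': 10, 'p': 12, 't': 16}

d['x'] = 9+1 = 10 → {'x': 10, 'p': 9}
d['p'] = 9+3 = 12 → {'x': 10, 'p': 12}
d['g'] = d['x']+4 = 14 → {'x': 10, 'p': 12, 'g': 14}
d['g'] = 14+5 = 19 → {'x': 10, 'p': 12, 'g': 19}
d['t'] = d['x']+2 = 12 → {'x': 10, 'p': 12, 'g': 19, 't': 12}
del 'g' → {'x': 10, 'p': 12, 't': 12}
d['t'] = 12+4 = 16 → {'x': 10, 'p': 12, 't': 16}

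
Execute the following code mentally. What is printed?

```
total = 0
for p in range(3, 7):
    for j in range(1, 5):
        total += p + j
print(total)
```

112

p=3,j=1: total = 0+4 = 4
p=3,j=2: total = 4+5 = 9
p=3,j=3: total = 9+6 = 15
p=3,j=4: total = 15+7 = 22
p=4,j=1: total = 22+5 = 27
p=4,j=2: total = 27+6 = 33
p=4,j=3: total = 33+7 = 40
p=4,j=4: total = 40+8 = 48
p=5,j=1: total = 48+6 = 54
p=5,j=2: total = 54+7 = 61
p=5,j=3: total = 61+8 = 69
p=5,j=4: total = 69+9 = 78
p=6,j=1: total = 78+7 = 85
p=6,j=2: total = 85+8 = 93
p=6,j=3: total = 93+9 = 102
p=6,j=4: total = 102+10 = 112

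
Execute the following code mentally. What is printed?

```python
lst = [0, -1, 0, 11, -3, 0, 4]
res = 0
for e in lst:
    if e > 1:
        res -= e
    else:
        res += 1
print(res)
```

-10

e=0: not >1, res = 0+1 = 1
e=-1: not >1, res = 1+1 = 2
e=0: not >1, res = 2+1 = 3
e=11: >1, res = 3-11 = -8
e=-3: not >1, res = (-8)+1 = -7
e=0: not >1, res = (-7)+1 = -6
e=4: >1, res = (-6)-4 = -10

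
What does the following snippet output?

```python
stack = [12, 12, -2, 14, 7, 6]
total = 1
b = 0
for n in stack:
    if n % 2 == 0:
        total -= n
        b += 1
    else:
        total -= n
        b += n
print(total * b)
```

-576

n=12: even, total = 1-12 = -11; b=1
n=12: even, total = (-11)-12 = -23; b=2
n=-2: even, total = (-23)-(-2) = -21; b=3
n=14: even, total = (-21)-14 = -35; b=4
n=7: not even, total = (-35)-7 = -42; b=11
n=6: even, total = (-42)-6 = -48; b=12
total*b = (-48)*12 = -576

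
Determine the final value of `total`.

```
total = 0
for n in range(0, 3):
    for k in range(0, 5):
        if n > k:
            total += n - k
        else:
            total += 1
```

16

n=0,k=0: not 0>0, total = 0+1 = 1
n=0,k=1: not 0>1, total = 1+1 = 2
n=0,k=2: not 0>2, total = 2+1 = 3
n=0,k=3: not 0>3, total = 3+1 = 4
n=0,k=4: not 0>4, total = 4+1 = 5
n=1,k=0: 1>0, total = 5+1 = 6
n=1,k=1: not 1>1, total = 6+1 = 7
n=1,k=2: not 1>2, total = 7+1 = 8
n=1,k=3: not 1>3, total = 8+1 = 9
n=1,k=4: not 1>4, total = 9+1 = 10
n=2,k=0: 2>0, total = 10+2 = 12
n=2,k=1: 2>1, total = 12+1 = 13
n=2,k=2: not 2>2, total = 13+1 = 14
n=2,k=3: not 2>3, total = 14+1 = 15
n=2,k=4: not 2>4, total = 15+1 = 16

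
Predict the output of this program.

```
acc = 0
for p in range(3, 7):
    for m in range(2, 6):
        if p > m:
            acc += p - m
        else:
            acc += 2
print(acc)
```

p=3,m=2: 3>2, acc = 0+1 = 1
p=3,m=3: not 3>3, acc = 1+2 = 3
p=3,m=4: not 3>4, acc = 3+2 = 5
p=3,m=5: not 3>5, acc = 5+2 = 7
p=4,m=2: 4>2, acc = 7+2 = 9
p=4,m=3: 4>3, acc = 9+1 = 10
p=4,m=4: not 4>4, acc = 10+2 = 12
p=4,m=5: not 4>5, acc = 12+2 = 14
p=5,m=2: 5>2, acc = 14+3 = 17
p=5,m=3: 5>3, acc = 17+2 = 19
p=5,m=4: 5>4, acc = 19+1 = 20
p=5,m=5: not 5>5, acc = 20+2 = 22
p=6,m=2: 6>2, acc = 22+4 = 26
p=6,m=3: 6>3, acc = 26+3 = 29
p=6,m=4: 6>4, acc = 29+2 = 31
p=6,m=5: 6>5, acc = 31+1 = 32

32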